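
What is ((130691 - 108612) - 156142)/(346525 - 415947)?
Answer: 134063/69422 ≈ 1.9311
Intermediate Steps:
((130691 - 108612) - 156142)/(346525 - 415947) = (22079 - 156142)/(-69422) = -134063*(-1/69422) = 134063/69422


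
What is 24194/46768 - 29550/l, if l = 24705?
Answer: -26142721/38513448 ≈ -0.67879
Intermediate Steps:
24194/46768 - 29550/l = 24194/46768 - 29550/24705 = 24194*(1/46768) - 29550*1/24705 = 12097/23384 - 1970/1647 = -26142721/38513448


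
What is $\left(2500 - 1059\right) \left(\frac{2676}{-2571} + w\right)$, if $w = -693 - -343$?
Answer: $- \frac{433513322}{857} \approx -5.0585 \cdot 10^{5}$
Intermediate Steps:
$w = -350$ ($w = -693 + 343 = -350$)
$\left(2500 - 1059\right) \left(\frac{2676}{-2571} + w\right) = \left(2500 - 1059\right) \left(\frac{2676}{-2571} - 350\right) = 1441 \left(2676 \left(- \frac{1}{2571}\right) - 350\right) = 1441 \left(- \frac{892}{857} - 350\right) = 1441 \left(- \frac{300842}{857}\right) = - \frac{433513322}{857}$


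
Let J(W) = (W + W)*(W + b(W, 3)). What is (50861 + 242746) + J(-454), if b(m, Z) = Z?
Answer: 703115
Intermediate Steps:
J(W) = 2*W*(3 + W) (J(W) = (W + W)*(W + 3) = (2*W)*(3 + W) = 2*W*(3 + W))
(50861 + 242746) + J(-454) = (50861 + 242746) + 2*(-454)*(3 - 454) = 293607 + 2*(-454)*(-451) = 293607 + 409508 = 703115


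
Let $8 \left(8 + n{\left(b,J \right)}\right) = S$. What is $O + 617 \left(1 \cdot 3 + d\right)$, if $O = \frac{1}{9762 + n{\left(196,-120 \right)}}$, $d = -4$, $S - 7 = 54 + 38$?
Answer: $- \frac{48206819}{78131} \approx -617.0$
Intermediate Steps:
$S = 99$ ($S = 7 + \left(54 + 38\right) = 7 + 92 = 99$)
$n{\left(b,J \right)} = \frac{35}{8}$ ($n{\left(b,J \right)} = -8 + \frac{1}{8} \cdot 99 = -8 + \frac{99}{8} = \frac{35}{8}$)
$O = \frac{8}{78131}$ ($O = \frac{1}{9762 + \frac{35}{8}} = \frac{1}{\frac{78131}{8}} = \frac{8}{78131} \approx 0.00010239$)
$O + 617 \left(1 \cdot 3 + d\right) = \frac{8}{78131} + 617 \left(1 \cdot 3 - 4\right) = \frac{8}{78131} + 617 \left(3 - 4\right) = \frac{8}{78131} + 617 \left(-1\right) = \frac{8}{78131} - 617 = - \frac{48206819}{78131}$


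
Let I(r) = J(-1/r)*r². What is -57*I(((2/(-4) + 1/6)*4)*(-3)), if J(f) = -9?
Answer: 8208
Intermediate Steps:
I(r) = -9*r²
-57*I(((2/(-4) + 1/6)*4)*(-3)) = -(-513)*(((2/(-4) + 1/6)*4)*(-3))² = -(-513)*(((2*(-¼) + 1*(⅙))*4)*(-3))² = -(-513)*(((-½ + ⅙)*4)*(-3))² = -(-513)*(-⅓*4*(-3))² = -(-513)*(-4/3*(-3))² = -(-513)*4² = -(-513)*16 = -57*(-144) = 8208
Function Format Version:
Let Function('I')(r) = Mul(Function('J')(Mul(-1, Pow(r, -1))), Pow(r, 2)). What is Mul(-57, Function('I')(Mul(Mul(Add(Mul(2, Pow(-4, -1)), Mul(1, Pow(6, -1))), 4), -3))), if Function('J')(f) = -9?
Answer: 8208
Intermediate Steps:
Function('I')(r) = Mul(-9, Pow(r, 2))
Mul(-57, Function('I')(Mul(Mul(Add(Mul(2, Pow(-4, -1)), Mul(1, Pow(6, -1))), 4), -3))) = Mul(-57, Mul(-9, Pow(Mul(Mul(Add(Mul(2, Pow(-4, -1)), Mul(1, Pow(6, -1))), 4), -3), 2))) = Mul(-57, Mul(-9, Pow(Mul(Mul(Add(Mul(2, Rational(-1, 4)), Mul(1, Rational(1, 6))), 4), -3), 2))) = Mul(-57, Mul(-9, Pow(Mul(Mul(Add(Rational(-1, 2), Rational(1, 6)), 4), -3), 2))) = Mul(-57, Mul(-9, Pow(Mul(Mul(Rational(-1, 3), 4), -3), 2))) = Mul(-57, Mul(-9, Pow(Mul(Rational(-4, 3), -3), 2))) = Mul(-57, Mul(-9, Pow(4, 2))) = Mul(-57, Mul(-9, 16)) = Mul(-57, -144) = 8208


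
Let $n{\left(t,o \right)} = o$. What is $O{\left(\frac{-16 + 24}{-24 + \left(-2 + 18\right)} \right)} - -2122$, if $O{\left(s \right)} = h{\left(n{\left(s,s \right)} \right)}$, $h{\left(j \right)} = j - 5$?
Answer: $2116$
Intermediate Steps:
$h{\left(j \right)} = -5 + j$
$O{\left(s \right)} = -5 + s$
$O{\left(\frac{-16 + 24}{-24 + \left(-2 + 18\right)} \right)} - -2122 = \left(-5 + \frac{-16 + 24}{-24 + \left(-2 + 18\right)}\right) - -2122 = \left(-5 + \frac{8}{-24 + 16}\right) + 2122 = \left(-5 + \frac{8}{-8}\right) + 2122 = \left(-5 + 8 \left(- \frac{1}{8}\right)\right) + 2122 = \left(-5 - 1\right) + 2122 = -6 + 2122 = 2116$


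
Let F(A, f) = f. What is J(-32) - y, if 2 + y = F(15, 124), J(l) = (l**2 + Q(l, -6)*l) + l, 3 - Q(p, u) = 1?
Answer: 806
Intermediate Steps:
Q(p, u) = 2 (Q(p, u) = 3 - 1*1 = 3 - 1 = 2)
J(l) = l**2 + 3*l (J(l) = (l**2 + 2*l) + l = l**2 + 3*l)
y = 122 (y = -2 + 124 = 122)
J(-32) - y = -32*(3 - 32) - 1*122 = -32*(-29) - 122 = 928 - 122 = 806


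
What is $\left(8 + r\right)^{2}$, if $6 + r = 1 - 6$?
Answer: $9$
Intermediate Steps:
$r = -11$ ($r = -6 + \left(1 - 6\right) = -6 - 5 = -11$)
$\left(8 + r\right)^{2} = \left(8 - 11\right)^{2} = \left(-3\right)^{2} = 9$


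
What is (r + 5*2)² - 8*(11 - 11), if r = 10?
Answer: 400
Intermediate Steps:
(r + 5*2)² - 8*(11 - 11) = (10 + 5*2)² - 8*(11 - 11) = (10 + 10)² - 8*0 = 20² - 1*0 = 400 + 0 = 400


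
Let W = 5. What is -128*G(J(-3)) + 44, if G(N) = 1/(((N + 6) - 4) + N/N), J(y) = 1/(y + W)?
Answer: 52/7 ≈ 7.4286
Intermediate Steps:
J(y) = 1/(5 + y) (J(y) = 1/(y + 5) = 1/(5 + y))
G(N) = 1/(3 + N) (G(N) = 1/(((6 + N) - 4) + 1) = 1/((2 + N) + 1) = 1/(3 + N))
-128*G(J(-3)) + 44 = -128/(3 + 1/(5 - 3)) + 44 = -128/(3 + 1/2) + 44 = -128/(3 + ½) + 44 = -128/7/2 + 44 = -128*2/7 + 44 = -256/7 + 44 = 52/7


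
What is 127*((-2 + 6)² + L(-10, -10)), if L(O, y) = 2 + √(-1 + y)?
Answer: 2286 + 127*I*√11 ≈ 2286.0 + 421.21*I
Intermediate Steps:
127*((-2 + 6)² + L(-10, -10)) = 127*((-2 + 6)² + (2 + √(-1 - 10))) = 127*(4² + (2 + √(-11))) = 127*(16 + (2 + I*√11)) = 127*(18 + I*√11) = 2286 + 127*I*√11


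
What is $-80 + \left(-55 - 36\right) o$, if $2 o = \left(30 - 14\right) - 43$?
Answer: $\frac{2297}{2} \approx 1148.5$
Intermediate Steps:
$o = - \frac{27}{2}$ ($o = \frac{\left(30 - 14\right) - 43}{2} = \frac{16 - 43}{2} = \frac{1}{2} \left(-27\right) = - \frac{27}{2} \approx -13.5$)
$-80 + \left(-55 - 36\right) o = -80 + \left(-55 - 36\right) \left(- \frac{27}{2}\right) = -80 - - \frac{2457}{2} = -80 + \frac{2457}{2} = \frac{2297}{2}$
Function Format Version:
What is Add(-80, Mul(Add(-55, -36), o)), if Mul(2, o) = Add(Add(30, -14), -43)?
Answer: Rational(2297, 2) ≈ 1148.5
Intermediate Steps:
o = Rational(-27, 2) (o = Mul(Rational(1, 2), Add(Add(30, -14), -43)) = Mul(Rational(1, 2), Add(16, -43)) = Mul(Rational(1, 2), -27) = Rational(-27, 2) ≈ -13.500)
Add(-80, Mul(Add(-55, -36), o)) = Add(-80, Mul(Add(-55, -36), Rational(-27, 2))) = Add(-80, Mul(-91, Rational(-27, 2))) = Add(-80, Rational(2457, 2)) = Rational(2297, 2)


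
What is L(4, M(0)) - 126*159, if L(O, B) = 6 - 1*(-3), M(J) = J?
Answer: -20025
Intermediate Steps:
L(O, B) = 9 (L(O, B) = 6 + 3 = 9)
L(4, M(0)) - 126*159 = 9 - 126*159 = 9 - 20034 = -20025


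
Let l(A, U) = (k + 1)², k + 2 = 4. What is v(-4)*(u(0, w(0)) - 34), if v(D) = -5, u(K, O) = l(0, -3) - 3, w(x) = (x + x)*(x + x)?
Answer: 140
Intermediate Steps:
k = 2 (k = -2 + 4 = 2)
l(A, U) = 9 (l(A, U) = (2 + 1)² = 3² = 9)
w(x) = 4*x² (w(x) = (2*x)*(2*x) = 4*x²)
u(K, O) = 6 (u(K, O) = 9 - 3 = 6)
v(-4)*(u(0, w(0)) - 34) = -5*(6 - 34) = -5*(-28) = 140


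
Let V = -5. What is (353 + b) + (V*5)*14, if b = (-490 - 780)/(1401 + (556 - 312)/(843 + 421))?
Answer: 927011/442777 ≈ 2.0936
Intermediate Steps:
b = -401320/442777 (b = -1270/(1401 + 244/1264) = -1270/(1401 + 244*(1/1264)) = -1270/(1401 + 61/316) = -1270/442777/316 = -1270*316/442777 = -401320/442777 ≈ -0.90637)
(353 + b) + (V*5)*14 = (353 - 401320/442777) - 5*5*14 = 155898961/442777 - 25*14 = 155898961/442777 - 350 = 927011/442777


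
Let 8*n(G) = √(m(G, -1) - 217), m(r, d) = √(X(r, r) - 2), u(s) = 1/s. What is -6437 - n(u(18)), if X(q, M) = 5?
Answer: -6437 - I*√(217 - √3)/8 ≈ -6437.0 - 1.834*I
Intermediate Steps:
m(r, d) = √3 (m(r, d) = √(5 - 2) = √3)
n(G) = √(-217 + √3)/8 (n(G) = √(√3 - 217)/8 = √(-217 + √3)/8)
-6437 - n(u(18)) = -6437 - √(-217 + √3)/8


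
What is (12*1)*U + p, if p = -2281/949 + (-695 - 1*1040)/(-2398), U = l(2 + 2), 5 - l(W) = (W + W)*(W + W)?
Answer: -1615020339/2275702 ≈ -709.68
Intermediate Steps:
l(W) = 5 - 4*W**2 (l(W) = 5 - (W + W)*(W + W) = 5 - 2*W*2*W = 5 - 4*W**2)
U = -59 (U = 5 - 4*(2 + 2)**2 = 5 - 4*4**2 = 5 - 4*16 = 5 - 64 = -59)
p = -3823323/2275702 (p = -2281*1/949 + (-695 - 1040)*(-1/2398) = -2281/949 - 1735*(-1/2398) = -2281/949 + 1735/2398 = -3823323/2275702 ≈ -1.6801)
(12*1)*U + p = (12*1)*(-59) - 3823323/2275702 = 12*(-59) - 3823323/2275702 = -708 - 3823323/2275702 = -1615020339/2275702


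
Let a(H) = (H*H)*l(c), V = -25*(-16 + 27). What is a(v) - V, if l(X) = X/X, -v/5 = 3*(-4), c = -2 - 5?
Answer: 3875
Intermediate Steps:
c = -7
v = 60 (v = -15*(-4) = -5*(-12) = 60)
l(X) = 1
V = -275 (V = -25*11 = -275)
a(H) = H² (a(H) = (H*H)*1 = H²*1 = H²)
a(v) - V = 60² - 1*(-275) = 3600 + 275 = 3875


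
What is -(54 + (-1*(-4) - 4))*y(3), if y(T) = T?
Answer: -162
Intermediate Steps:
-(54 + (-1*(-4) - 4))*y(3) = -(54 + (-1*(-4) - 4))*3 = -(54 + (4 - 4))*3 = -(54 + 0)*3 = -54*3 = -1*162 = -162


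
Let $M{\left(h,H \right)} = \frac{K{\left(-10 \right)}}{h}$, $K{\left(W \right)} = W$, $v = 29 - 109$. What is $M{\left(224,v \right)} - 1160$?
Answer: $- \frac{129925}{112} \approx -1160.0$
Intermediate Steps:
$v = -80$
$M{\left(h,H \right)} = - \frac{10}{h}$
$M{\left(224,v \right)} - 1160 = - \frac{10}{224} - 1160 = \left(-10\right) \frac{1}{224} - 1160 = - \frac{5}{112} - 1160 = - \frac{129925}{112}$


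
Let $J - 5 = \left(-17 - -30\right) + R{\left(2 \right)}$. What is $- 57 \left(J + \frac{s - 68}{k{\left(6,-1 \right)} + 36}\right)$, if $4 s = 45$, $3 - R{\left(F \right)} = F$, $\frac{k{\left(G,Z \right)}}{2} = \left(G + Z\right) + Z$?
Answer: $- \frac{177669}{176} \approx -1009.5$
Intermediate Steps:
$k{\left(G,Z \right)} = 2 G + 4 Z$ ($k{\left(G,Z \right)} = 2 \left(\left(G + Z\right) + Z\right) = 2 \left(G + 2 Z\right) = 2 G + 4 Z$)
$R{\left(F \right)} = 3 - F$
$s = \frac{45}{4}$ ($s = \frac{1}{4} \cdot 45 = \frac{45}{4} \approx 11.25$)
$J = 19$ ($J = 5 + \left(\left(-17 - -30\right) + \left(3 - 2\right)\right) = 5 + \left(\left(-17 + 30\right) + \left(3 - 2\right)\right) = 5 + \left(13 + 1\right) = 5 + 14 = 19$)
$- 57 \left(J + \frac{s - 68}{k{\left(6,-1 \right)} + 36}\right) = - 57 \left(19 + \frac{\frac{45}{4} - 68}{\left(2 \cdot 6 + 4 \left(-1\right)\right) + 36}\right) = - 57 \left(19 - \frac{227}{4 \left(\left(12 - 4\right) + 36\right)}\right) = - 57 \left(19 - \frac{227}{4 \left(8 + 36\right)}\right) = - 57 \left(19 - \frac{227}{4 \cdot 44}\right) = - 57 \left(19 - \frac{227}{176}\right) = \left(-57\right) \frac{3117}{176} = - \frac{177669}{176}$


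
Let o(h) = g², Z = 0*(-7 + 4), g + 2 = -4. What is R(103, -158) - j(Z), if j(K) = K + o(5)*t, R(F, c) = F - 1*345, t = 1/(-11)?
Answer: -2626/11 ≈ -238.73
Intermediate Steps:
t = -1/11 (t = 1*(-1/11) = -1/11 ≈ -0.090909)
R(F, c) = -345 + F (R(F, c) = F - 345 = -345 + F)
g = -6 (g = -2 - 4 = -6)
Z = 0 (Z = 0*(-3) = 0)
o(h) = 36 (o(h) = (-6)² = 36)
j(K) = -36/11 + K (j(K) = K + 36*(-1/11) = K - 36/11 = -36/11 + K)
R(103, -158) - j(Z) = (-345 + 103) - (-36/11 + 0) = -242 - 1*(-36/11) = -242 + 36/11 = -2626/11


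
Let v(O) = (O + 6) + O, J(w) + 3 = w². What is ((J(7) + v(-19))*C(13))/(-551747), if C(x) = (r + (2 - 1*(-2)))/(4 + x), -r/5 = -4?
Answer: -48/1339957 ≈ -3.5822e-5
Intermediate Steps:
r = 20 (r = -5*(-4) = 20)
J(w) = -3 + w²
C(x) = 24/(4 + x) (C(x) = (20 + (2 - 1*(-2)))/(4 + x) = (20 + (2 + 2))/(4 + x) = (20 + 4)/(4 + x) = 24/(4 + x))
v(O) = 6 + 2*O (v(O) = (6 + O) + O = 6 + 2*O)
((J(7) + v(-19))*C(13))/(-551747) = (((-3 + 7²) + (6 + 2*(-19)))*(24/(4 + 13)))/(-551747) = (((-3 + 49) + (6 - 38))*(24/17))*(-1/551747) = ((46 - 32)*(24*(1/17)))*(-1/551747) = (14*(24/17))*(-1/551747) = (336/17)*(-1/551747) = -48/1339957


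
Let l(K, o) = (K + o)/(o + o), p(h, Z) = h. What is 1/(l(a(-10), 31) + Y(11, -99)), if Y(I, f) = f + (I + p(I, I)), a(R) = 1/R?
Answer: -620/47431 ≈ -0.013072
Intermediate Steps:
Y(I, f) = f + 2*I (Y(I, f) = f + (I + I) = f + 2*I)
l(K, o) = (K + o)/(2*o) (l(K, o) = (K + o)/((2*o)) = (K + o)*(1/(2*o)) = (K + o)/(2*o))
1/(l(a(-10), 31) + Y(11, -99)) = 1/((1/2)*(1/(-10) + 31)/31 + (-99 + 2*11)) = 1/((1/2)*(1/31)*(-1/10 + 31) + (-99 + 22)) = 1/((1/2)*(1/31)*(309/10) - 77) = 1/(309/620 - 77) = 1/(-47431/620) = -620/47431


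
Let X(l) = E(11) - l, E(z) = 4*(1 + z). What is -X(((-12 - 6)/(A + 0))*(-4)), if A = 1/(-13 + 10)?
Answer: -264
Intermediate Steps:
A = -1/3 (A = 1/(-3) = -1/3 ≈ -0.33333)
E(z) = 4 + 4*z
X(l) = 48 - l (X(l) = (4 + 4*11) - l = (4 + 44) - l = 48 - l)
-X(((-12 - 6)/(A + 0))*(-4)) = -(48 - (-12 - 6)/(-1/3 + 0)*(-4)) = -(48 - (-18/(-1/3))*(-4)) = -(48 - (-18*(-3))*(-4)) = -(48 - 54*(-4)) = -(48 - 1*(-216)) = -(48 + 216) = -1*264 = -264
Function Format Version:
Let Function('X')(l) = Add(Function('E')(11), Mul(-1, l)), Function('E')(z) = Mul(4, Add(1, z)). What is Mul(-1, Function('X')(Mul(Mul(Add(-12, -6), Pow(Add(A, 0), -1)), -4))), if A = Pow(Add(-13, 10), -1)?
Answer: -264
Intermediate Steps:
A = Rational(-1, 3) (A = Pow(-3, -1) = Rational(-1, 3) ≈ -0.33333)
Function('E')(z) = Add(4, Mul(4, z))
Function('X')(l) = Add(48, Mul(-1, l)) (Function('X')(l) = Add(Add(4, Mul(4, 11)), Mul(-1, l)) = Add(Add(4, 44), Mul(-1, l)) = Add(48, Mul(-1, l)))
Mul(-1, Function('X')(Mul(Mul(Add(-12, -6), Pow(Add(A, 0), -1)), -4))) = Mul(-1, Add(48, Mul(-1, Mul(Mul(Add(-12, -6), Pow(Add(Rational(-1, 3), 0), -1)), -4)))) = Mul(-1, Add(48, Mul(-1, Mul(Mul(-18, Pow(Rational(-1, 3), -1)), -4)))) = Mul(-1, Add(48, Mul(-1, Mul(Mul(-18, -3), -4)))) = Mul(-1, Add(48, Mul(-1, Mul(54, -4)))) = Mul(-1, Add(48, Mul(-1, -216))) = Mul(-1, Add(48, 216)) = Mul(-1, 264) = -264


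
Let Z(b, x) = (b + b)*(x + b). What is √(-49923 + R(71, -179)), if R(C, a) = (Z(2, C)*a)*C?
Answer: I*√3760951 ≈ 1939.3*I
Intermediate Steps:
Z(b, x) = 2*b*(b + x) (Z(b, x) = (2*b)*(b + x) = 2*b*(b + x))
R(C, a) = C*a*(8 + 4*C) (R(C, a) = ((2*2*(2 + C))*a)*C = ((8 + 4*C)*a)*C = (a*(8 + 4*C))*C = C*a*(8 + 4*C))
√(-49923 + R(71, -179)) = √(-49923 + 4*71*(-179)*(2 + 71)) = √(-49923 + 4*71*(-179)*73) = √(-49923 - 3711028) = √(-3760951) = I*√3760951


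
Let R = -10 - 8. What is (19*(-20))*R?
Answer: 6840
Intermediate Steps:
R = -18
(19*(-20))*R = (19*(-20))*(-18) = -380*(-18) = 6840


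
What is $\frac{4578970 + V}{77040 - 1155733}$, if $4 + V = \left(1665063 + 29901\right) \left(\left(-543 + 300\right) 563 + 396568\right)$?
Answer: $- \frac{440286732642}{1078693} \approx -4.0817 \cdot 10^{5}$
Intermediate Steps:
$V = 440282153672$ ($V = -4 + \left(1665063 + 29901\right) \left(\left(-543 + 300\right) 563 + 396568\right) = -4 + 1694964 \left(\left(-243\right) 563 + 396568\right) = -4 + 1694964 \left(-136809 + 396568\right) = -4 + 1694964 \cdot 259759 = -4 + 440282153676 = 440282153672$)
$\frac{4578970 + V}{77040 - 1155733} = \frac{4578970 + 440282153672}{77040 - 1155733} = \frac{440286732642}{-1078693} = 440286732642 \left(- \frac{1}{1078693}\right) = - \frac{440286732642}{1078693}$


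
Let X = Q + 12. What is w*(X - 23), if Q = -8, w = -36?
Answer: 684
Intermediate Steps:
X = 4 (X = -8 + 12 = 4)
w*(X - 23) = -36*(4 - 23) = -36*(-19) = 684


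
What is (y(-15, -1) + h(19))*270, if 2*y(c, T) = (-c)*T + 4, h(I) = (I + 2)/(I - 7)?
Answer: -2025/2 ≈ -1012.5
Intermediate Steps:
h(I) = (2 + I)/(-7 + I)
y(c, T) = 2 - T*c/2 (y(c, T) = ((-c)*T + 4)/2 = (-T*c + 4)/2 = (4 - T*c)/2 = 2 - T*c/2)
(y(-15, -1) + h(19))*270 = ((2 - ½*(-1)*(-15)) + (2 + 19)/(-7 + 19))*270 = ((2 - 15/2) + 21/12)*270 = (-11/2 + (1/12)*21)*270 = (-11/2 + 7/4)*270 = -15/4*270 = -2025/2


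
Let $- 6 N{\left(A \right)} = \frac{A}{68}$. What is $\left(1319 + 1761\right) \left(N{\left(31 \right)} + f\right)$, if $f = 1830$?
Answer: $\frac{287444465}{51} \approx 5.6362 \cdot 10^{6}$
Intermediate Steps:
$N{\left(A \right)} = - \frac{A}{408}$ ($N{\left(A \right)} = - \frac{A \frac{1}{68}}{6} = - \frac{\frac{1}{68} A}{6} = - \frac{A}{408}$)
$\left(1319 + 1761\right) \left(N{\left(31 \right)} + f\right) = \left(1319 + 1761\right) \left(\left(- \frac{1}{408}\right) 31 + 1830\right) = 3080 \left(- \frac{31}{408} + 1830\right) = 3080 \cdot \frac{746609}{408} = \frac{287444465}{51}$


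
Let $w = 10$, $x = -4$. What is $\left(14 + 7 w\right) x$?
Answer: $-336$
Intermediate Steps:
$\left(14 + 7 w\right) x = \left(14 + 7 \cdot 10\right) \left(-4\right) = \left(14 + 70\right) \left(-4\right) = 84 \left(-4\right) = -336$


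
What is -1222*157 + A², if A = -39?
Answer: -190333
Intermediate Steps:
-1222*157 + A² = -1222*157 + (-39)² = -191854 + 1521 = -190333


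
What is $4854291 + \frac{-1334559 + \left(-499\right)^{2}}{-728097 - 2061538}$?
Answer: $\frac{13541701159343}{2789635} \approx 4.8543 \cdot 10^{6}$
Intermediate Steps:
$4854291 + \frac{-1334559 + \left(-499\right)^{2}}{-728097 - 2061538} = 4854291 + \frac{-1334559 + 249001}{-2789635} = 4854291 - - \frac{1085558}{2789635} = 4854291 + \frac{1085558}{2789635} = \frac{13541701159343}{2789635}$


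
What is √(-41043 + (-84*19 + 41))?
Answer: 19*I*√118 ≈ 206.39*I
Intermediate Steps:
√(-41043 + (-84*19 + 41)) = √(-41043 + (-1596 + 41)) = √(-41043 - 1555) = √(-42598) = 19*I*√118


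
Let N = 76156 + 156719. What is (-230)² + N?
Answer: 285775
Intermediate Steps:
N = 232875
(-230)² + N = (-230)² + 232875 = 52900 + 232875 = 285775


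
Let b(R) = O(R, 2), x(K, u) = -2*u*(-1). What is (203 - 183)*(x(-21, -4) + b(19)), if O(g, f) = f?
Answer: -120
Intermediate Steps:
x(K, u) = 2*u
b(R) = 2
(203 - 183)*(x(-21, -4) + b(19)) = (203 - 183)*(2*(-4) + 2) = 20*(-8 + 2) = 20*(-6) = -120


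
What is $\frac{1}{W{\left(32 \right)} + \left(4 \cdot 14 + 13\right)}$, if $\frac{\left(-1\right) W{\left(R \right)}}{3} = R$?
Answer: $- \frac{1}{27} \approx -0.037037$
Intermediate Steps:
$W{\left(R \right)} = - 3 R$
$\frac{1}{W{\left(32 \right)} + \left(4 \cdot 14 + 13\right)} = \frac{1}{\left(-3\right) 32 + \left(4 \cdot 14 + 13\right)} = \frac{1}{-96 + \left(56 + 13\right)} = \frac{1}{-96 + 69} = \frac{1}{-27} = - \frac{1}{27}$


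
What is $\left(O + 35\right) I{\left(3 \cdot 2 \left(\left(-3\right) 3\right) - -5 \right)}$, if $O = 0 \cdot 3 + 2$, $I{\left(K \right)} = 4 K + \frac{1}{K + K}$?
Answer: $- \frac{710733}{98} \approx -7252.4$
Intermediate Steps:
$I{\left(K \right)} = \frac{1}{2 K} + 4 K$ ($I{\left(K \right)} = 4 K + \frac{1}{2 K} = \frac{1}{2 K} + 4 K$)
$O = 2$ ($O = 0 + 2 = 2$)
$\left(O + 35\right) I{\left(3 \cdot 2 \left(\left(-3\right) 3\right) - -5 \right)} = \left(2 + 35\right) \left(\frac{1}{2 \left(3 \cdot 2 \left(\left(-3\right) 3\right) - -5\right)} + 4 \left(3 \cdot 2 \left(\left(-3\right) 3\right) - -5\right)\right) = 37 \left(\frac{1}{2 \left(6 \left(-9\right) + 5\right)} + 4 \left(6 \left(-9\right) + 5\right)\right) = 37 \left(\frac{1}{2 \left(-54 + 5\right)} + 4 \left(-54 + 5\right)\right) = 37 \left(\frac{1}{2 \left(-49\right)} + 4 \left(-49\right)\right) = 37 \left(\frac{1}{2} \left(- \frac{1}{49}\right) - 196\right) = 37 \left(- \frac{1}{98} - 196\right) = 37 \left(- \frac{19209}{98}\right) = - \frac{710733}{98}$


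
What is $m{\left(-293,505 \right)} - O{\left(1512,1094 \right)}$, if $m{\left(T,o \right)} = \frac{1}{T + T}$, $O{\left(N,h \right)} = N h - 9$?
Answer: $- \frac{969313735}{586} \approx -1.6541 \cdot 10^{6}$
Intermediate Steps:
$O{\left(N,h \right)} = -9 + N h$
$m{\left(T,o \right)} = \frac{1}{2 T}$
$m{\left(-293,505 \right)} - O{\left(1512,1094 \right)} = \frac{1}{2 \left(-293\right)} - \left(-9 + 1512 \cdot 1094\right) = \frac{1}{2} \left(- \frac{1}{293}\right) - \left(-9 + 1654128\right) = - \frac{1}{586} - 1654119 = - \frac{969313735}{586}$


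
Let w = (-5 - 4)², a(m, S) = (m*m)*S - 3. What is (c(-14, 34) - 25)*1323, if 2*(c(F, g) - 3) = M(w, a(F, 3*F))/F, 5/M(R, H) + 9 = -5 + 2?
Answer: -465381/16 ≈ -29086.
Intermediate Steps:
a(m, S) = -3 + S*m² (a(m, S) = m²*S - 3 = S*m² - 3 = -3 + S*m²)
w = 81 (w = (-9)² = 81)
M(R, H) = -5/12 (M(R, H) = 5/(-9 + (-5 + 2)) = 5/(-9 - 3) = 5/(-12) = 5*(-1/12) = -5/12)
c(F, g) = 3 - 5/(24*F) (c(F, g) = 3 + (-5/(12*F))/2 = 3 - 5/(24*F))
(c(-14, 34) - 25)*1323 = ((3 - 5/24/(-14)) - 25)*1323 = ((3 - 5/24*(-1/14)) - 25)*1323 = ((3 + 5/336) - 25)*1323 = (1013/336 - 25)*1323 = -7387/336*1323 = -465381/16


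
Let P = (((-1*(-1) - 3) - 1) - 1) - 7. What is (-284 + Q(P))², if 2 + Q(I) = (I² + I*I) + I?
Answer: 3025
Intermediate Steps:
P = -11 (P = (((1 - 3) - 1) - 1) - 7 = ((-2 - 1) - 1) - 7 = (-3 - 1) - 7 = -4 - 7 = -11)
Q(I) = -2 + I + 2*I² (Q(I) = -2 + ((I² + I*I) + I) = -2 + ((I² + I²) + I) = -2 + (2*I² + I) = -2 + (I + 2*I²) = -2 + I + 2*I²)
(-284 + Q(P))² = (-284 + (-2 - 11 + 2*(-11)²))² = (-284 + (-2 - 11 + 2*121))² = (-284 + (-2 - 11 + 242))² = (-284 + 229)² = (-55)² = 3025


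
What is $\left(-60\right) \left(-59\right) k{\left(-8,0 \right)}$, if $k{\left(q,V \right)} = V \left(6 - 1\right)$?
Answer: $0$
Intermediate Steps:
$k{\left(q,V \right)} = 5 V$ ($k{\left(q,V \right)} = V 5 = 5 V$)
$\left(-60\right) \left(-59\right) k{\left(-8,0 \right)} = \left(-60\right) \left(-59\right) 5 \cdot 0 = 3540 \cdot 0 = 0$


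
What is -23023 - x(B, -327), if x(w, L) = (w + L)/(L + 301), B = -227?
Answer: -299576/13 ≈ -23044.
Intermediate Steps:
x(w, L) = (L + w)/(301 + L)
-23023 - x(B, -327) = -23023 - (-327 - 227)/(301 - 327) = -23023 - (-554)/(-26) = -23023 - (-1)*(-554)/26 = -23023 - 1*277/13 = -23023 - 277/13 = -299576/13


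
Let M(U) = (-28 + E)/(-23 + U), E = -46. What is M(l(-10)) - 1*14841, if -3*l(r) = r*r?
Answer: -2507907/169 ≈ -14840.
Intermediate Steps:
l(r) = -r**2/3 (l(r) = -r*r/3 = -r**2/3)
M(U) = -74/(-23 + U) (M(U) = (-28 - 46)/(-23 + U) = -74/(-23 + U))
M(l(-10)) - 1*14841 = -74/(-23 - 1/3*(-10)**2) - 1*14841 = -74/(-23 - 1/3*100) - 14841 = -74/(-23 - 100/3) - 14841 = -74/(-169/3) - 14841 = -74*(-3/169) - 14841 = 222/169 - 14841 = -2507907/169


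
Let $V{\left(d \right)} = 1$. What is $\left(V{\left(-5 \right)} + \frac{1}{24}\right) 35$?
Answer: $\frac{875}{24} \approx 36.458$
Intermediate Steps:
$\left(V{\left(-5 \right)} + \frac{1}{24}\right) 35 = \left(1 + \frac{1}{24}\right) 35 = \frac{25}{24} \cdot 35 = \frac{875}{24}$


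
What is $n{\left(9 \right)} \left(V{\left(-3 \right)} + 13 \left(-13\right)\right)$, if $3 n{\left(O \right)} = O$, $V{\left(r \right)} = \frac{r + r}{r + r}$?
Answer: $-504$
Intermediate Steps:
$V{\left(r \right)} = 1$ ($V{\left(r \right)} = \frac{2 r}{2 r} = 2 r \frac{1}{2 r} = 1$)
$n{\left(O \right)} = \frac{O}{3}$
$n{\left(9 \right)} \left(V{\left(-3 \right)} + 13 \left(-13\right)\right) = \frac{1}{3} \cdot 9 \left(1 + 13 \left(-13\right)\right) = 3 \left(1 - 169\right) = 3 \left(-168\right) = -504$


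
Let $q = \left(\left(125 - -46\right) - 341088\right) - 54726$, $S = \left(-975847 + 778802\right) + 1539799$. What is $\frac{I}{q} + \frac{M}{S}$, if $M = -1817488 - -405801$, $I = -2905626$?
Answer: $\frac{1114338951421}{177083740274} \approx 6.2927$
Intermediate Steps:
$S = 1342754$ ($S = -197045 + 1539799 = 1342754$)
$q = -395643$ ($q = \left(\left(125 + 46\right) - 341088\right) - 54726 = \left(171 - 341088\right) - 54726 = -340917 - 54726 = -395643$)
$M = -1411687$ ($M = -1817488 + 405801 = -1411687$)
$\frac{I}{q} + \frac{M}{S} = - \frac{2905626}{-395643} - \frac{1411687}{1342754} = \left(-2905626\right) \left(- \frac{1}{395643}\right) - \frac{1411687}{1342754} = \frac{968542}{131881} - \frac{1411687}{1342754} = \frac{1114338951421}{177083740274}$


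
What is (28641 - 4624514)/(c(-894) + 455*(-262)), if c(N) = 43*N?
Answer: 4595873/157652 ≈ 29.152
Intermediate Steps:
(28641 - 4624514)/(c(-894) + 455*(-262)) = (28641 - 4624514)/(43*(-894) + 455*(-262)) = -4595873/(-38442 - 119210) = -4595873/(-157652) = -4595873*(-1/157652) = 4595873/157652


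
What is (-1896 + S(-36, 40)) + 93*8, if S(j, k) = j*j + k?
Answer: 184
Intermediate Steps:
S(j, k) = k + j² (S(j, k) = j² + k = k + j²)
(-1896 + S(-36, 40)) + 93*8 = (-1896 + (40 + (-36)²)) + 93*8 = (-1896 + (40 + 1296)) + 744 = (-1896 + 1336) + 744 = -560 + 744 = 184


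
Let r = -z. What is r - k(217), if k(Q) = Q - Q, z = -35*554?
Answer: 19390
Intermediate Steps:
z = -19390
r = 19390 (r = -1*(-19390) = 19390)
k(Q) = 0
r - k(217) = 19390 - 1*0 = 19390 + 0 = 19390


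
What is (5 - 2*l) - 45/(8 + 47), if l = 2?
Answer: 2/11 ≈ 0.18182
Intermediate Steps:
(5 - 2*l) - 45/(8 + 47) = (5 - 2*2) - 45/(8 + 47) = (5 - 4) - 45/55 = 1 + (1/55)*(-45) = 1 - 9/11 = 2/11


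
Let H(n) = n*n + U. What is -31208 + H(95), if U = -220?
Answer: -22403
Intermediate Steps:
H(n) = -220 + n**2 (H(n) = n*n - 220 = n**2 - 220 = -220 + n**2)
-31208 + H(95) = -31208 + (-220 + 95**2) = -31208 + (-220 + 9025) = -31208 + 8805 = -22403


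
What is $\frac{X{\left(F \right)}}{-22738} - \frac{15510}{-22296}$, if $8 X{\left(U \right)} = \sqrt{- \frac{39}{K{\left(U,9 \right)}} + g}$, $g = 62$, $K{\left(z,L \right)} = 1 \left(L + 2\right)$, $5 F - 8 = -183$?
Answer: $\frac{2585}{3716} - \frac{\sqrt{7073}}{2000944} \approx 0.6956$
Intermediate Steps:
$F = -35$ ($F = \frac{8}{5} + \frac{1}{5} \left(-183\right) = \frac{8}{5} - \frac{183}{5} = -35$)
$K{\left(z,L \right)} = 2 + L$ ($K{\left(z,L \right)} = 1 \left(2 + L\right) = 2 + L$)
$X{\left(U \right)} = \frac{\sqrt{7073}}{88}$ ($X{\left(U \right)} = \frac{\sqrt{- \frac{39}{2 + 9} + 62}}{8} = \frac{\sqrt{- \frac{39}{11} + 62}}{8} = \frac{\sqrt{\frac{643}{11}}}{8} = \frac{\frac{1}{11} \sqrt{7073}}{8} = \frac{\sqrt{7073}}{88}$)
$\frac{X{\left(F \right)}}{-22738} - \frac{15510}{-22296} = \frac{\frac{1}{88} \sqrt{7073}}{-22738} - \frac{15510}{-22296} = \frac{\sqrt{7073}}{88} \left(- \frac{1}{22738}\right) - - \frac{2585}{3716} = - \frac{\sqrt{7073}}{2000944} + \frac{2585}{3716} = \frac{2585}{3716} - \frac{\sqrt{7073}}{2000944}$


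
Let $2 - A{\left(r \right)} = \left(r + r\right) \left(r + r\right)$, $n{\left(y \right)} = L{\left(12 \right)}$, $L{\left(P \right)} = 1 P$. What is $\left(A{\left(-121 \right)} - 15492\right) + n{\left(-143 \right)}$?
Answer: $-74042$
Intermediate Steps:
$L{\left(P \right)} = P$
$n{\left(y \right)} = 12$
$A{\left(r \right)} = 2 - 4 r^{2}$ ($A{\left(r \right)} = 2 - \left(r + r\right) \left(r + r\right) = 2 - 2 r 2 r = 2 - 4 r^{2}$)
$\left(A{\left(-121 \right)} - 15492\right) + n{\left(-143 \right)} = \left(\left(2 - 4 \left(-121\right)^{2}\right) - 15492\right) + 12 = \left(\left(2 - 58564\right) - 15492\right) + 12 = \left(-58562 - 15492\right) + 12 = -74054 + 12 = -74042$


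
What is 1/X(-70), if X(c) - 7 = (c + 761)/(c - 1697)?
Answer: 1767/11678 ≈ 0.15131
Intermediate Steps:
X(c) = 7 + (761 + c)/(-1697 + c) (X(c) = 7 + (c + 761)/(c - 1697) = 7 + (761 + c)/(-1697 + c))
1/X(-70) = 1/(2*(-5559 + 4*(-70))/(-1697 - 70)) = 1/(2*(-5559 - 280)/(-1767)) = 1/(2*(-1/1767)*(-5839)) = 1/(11678/1767) = 1767/11678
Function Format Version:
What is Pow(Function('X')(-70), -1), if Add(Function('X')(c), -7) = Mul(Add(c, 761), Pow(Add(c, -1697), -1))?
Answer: Rational(1767, 11678) ≈ 0.15131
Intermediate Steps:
Function('X')(c) = Add(7, Mul(Pow(Add(-1697, c), -1), Add(761, c))) (Function('X')(c) = Add(7, Mul(Add(c, 761), Pow(Add(c, -1697), -1))) = Add(7, Mul(Add(761, c), Pow(Add(-1697, c), -1))) = Add(7, Mul(Pow(Add(-1697, c), -1), Add(761, c))))
Pow(Function('X')(-70), -1) = Pow(Mul(2, Pow(Add(-1697, -70), -1), Add(-5559, Mul(4, -70))), -1) = Pow(Mul(2, Pow(-1767, -1), Add(-5559, -280)), -1) = Pow(Mul(2, Rational(-1, 1767), -5839), -1) = Pow(Rational(11678, 1767), -1) = Rational(1767, 11678)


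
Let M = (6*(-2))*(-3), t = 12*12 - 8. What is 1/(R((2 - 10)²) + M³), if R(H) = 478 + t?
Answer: 1/47270 ≈ 2.1155e-5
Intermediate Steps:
t = 136 (t = 144 - 8 = 136)
M = 36 (M = -12*(-3) = 36)
R(H) = 614 (R(H) = 478 + 136 = 614)
1/(R((2 - 10)²) + M³) = 1/(614 + 36³) = 1/(614 + 46656) = 1/47270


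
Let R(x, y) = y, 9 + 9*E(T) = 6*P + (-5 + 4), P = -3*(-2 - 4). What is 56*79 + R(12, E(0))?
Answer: 39914/9 ≈ 4434.9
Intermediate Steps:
P = 18 (P = -3*(-6) = 18)
E(T) = 98/9 (E(T) = -1 + (6*18 + (-5 + 4))/9 = -1 + (108 - 1)/9 = -1 + (1/9)*107 = -1 + 107/9 = 98/9)
56*79 + R(12, E(0)) = 56*79 + 98/9 = 4424 + 98/9 = 39914/9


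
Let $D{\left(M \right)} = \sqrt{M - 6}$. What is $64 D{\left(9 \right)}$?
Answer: $64 \sqrt{3} \approx 110.85$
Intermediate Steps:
$D{\left(M \right)} = \sqrt{-6 + M}$
$64 D{\left(9 \right)} = 64 \sqrt{-6 + 9} = 64 \sqrt{3}$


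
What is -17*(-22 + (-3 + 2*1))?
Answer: 391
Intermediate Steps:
-17*(-22 + (-3 + 2*1)) = -17*(-22 + (-3 + 2)) = -17*(-22 - 1) = -17*(-23) = 391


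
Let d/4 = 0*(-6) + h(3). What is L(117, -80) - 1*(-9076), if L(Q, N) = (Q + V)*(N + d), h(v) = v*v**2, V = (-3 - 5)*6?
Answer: 11008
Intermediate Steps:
V = -48 (V = -8*6 = -48)
h(v) = v**3
d = 108 (d = 4*(0*(-6) + 3**3) = 4*(0 + 27) = 4*27 = 108)
L(Q, N) = (-48 + Q)*(108 + N) (L(Q, N) = (Q - 48)*(N + 108) = (-48 + Q)*(108 + N))
L(117, -80) - 1*(-9076) = (-5184 - 48*(-80) + 108*117 - 80*117) - 1*(-9076) = (-5184 + 3840 + 12636 - 9360) + 9076 = 1932 + 9076 = 11008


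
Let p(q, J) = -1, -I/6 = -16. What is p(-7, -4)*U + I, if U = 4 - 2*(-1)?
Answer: 90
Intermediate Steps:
I = 96 (I = -6*(-16) = 96)
U = 6 (U = 4 + 2 = 6)
p(-7, -4)*U + I = -1*6 + 96 = -6 + 96 = 90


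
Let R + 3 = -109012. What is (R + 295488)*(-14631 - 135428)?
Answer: -27981951907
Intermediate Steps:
R = -109015 (R = -3 - 109012 = -109015)
(R + 295488)*(-14631 - 135428) = (-109015 + 295488)*(-14631 - 135428) = 186473*(-150059) = -27981951907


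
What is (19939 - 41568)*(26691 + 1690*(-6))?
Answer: -357981579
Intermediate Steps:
(19939 - 41568)*(26691 + 1690*(-6)) = -21629*(26691 - 10140) = -21629*16551 = -357981579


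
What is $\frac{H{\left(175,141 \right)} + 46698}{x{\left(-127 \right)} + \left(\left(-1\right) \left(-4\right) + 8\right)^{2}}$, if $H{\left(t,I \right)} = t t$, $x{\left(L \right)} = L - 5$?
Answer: $\frac{77323}{12} \approx 6443.6$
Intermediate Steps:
$x{\left(L \right)} = -5 + L$ ($x{\left(L \right)} = L - 5 = -5 + L$)
$H{\left(t,I \right)} = t^{2}$
$\frac{H{\left(175,141 \right)} + 46698}{x{\left(-127 \right)} + \left(\left(-1\right) \left(-4\right) + 8\right)^{2}} = \frac{175^{2} + 46698}{\left(-5 - 127\right) + \left(\left(-1\right) \left(-4\right) + 8\right)^{2}} = \frac{30625 + 46698}{-132 + \left(4 + 8\right)^{2}} = \frac{77323}{-132 + 12^{2}} = \frac{77323}{-132 + 144} = \frac{77323}{12}$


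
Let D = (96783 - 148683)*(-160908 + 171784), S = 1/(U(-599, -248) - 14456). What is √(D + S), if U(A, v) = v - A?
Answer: I*√112300770956024105/14105 ≈ 23758.0*I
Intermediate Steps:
S = -1/14105 (S = 1/((-248 - 1*(-599)) - 14456) = 1/((-248 + 599) - 14456) = 1/(351 - 14456) = 1/(-14105) = -1/14105 ≈ -7.0897e-5)
D = -564464400 (D = -51900*10876 = -564464400)
√(D + S) = √(-564464400 - 1/14105) = √(-7961770362001/14105) = I*√112300770956024105/14105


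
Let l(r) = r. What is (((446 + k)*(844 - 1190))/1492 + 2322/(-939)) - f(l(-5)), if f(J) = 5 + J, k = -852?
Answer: 10703545/116749 ≈ 91.680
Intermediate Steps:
(((446 + k)*(844 - 1190))/1492 + 2322/(-939)) - f(l(-5)) = (((446 - 852)*(844 - 1190))/1492 + 2322/(-939)) - (5 - 5) = (-406*(-346)*(1/1492) + 2322*(-1/939)) - 1*0 = (140476*(1/1492) - 774/313) + 0 = (35119/373 - 774/313) + 0 = 10703545/116749 + 0 = 10703545/116749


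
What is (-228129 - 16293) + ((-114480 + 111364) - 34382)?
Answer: -281920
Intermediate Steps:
(-228129 - 16293) + ((-114480 + 111364) - 34382) = -244422 + (-3116 - 34382) = -244422 - 37498 = -281920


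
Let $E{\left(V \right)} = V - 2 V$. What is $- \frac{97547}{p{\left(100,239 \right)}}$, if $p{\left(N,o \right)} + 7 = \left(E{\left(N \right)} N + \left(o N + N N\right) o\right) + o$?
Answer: $- \frac{97547}{8092332} \approx -0.012054$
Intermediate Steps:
$E{\left(V \right)} = - V$
$p{\left(N,o \right)} = -7 + o - N^{2} + o \left(N^{2} + N o\right)$ ($p{\left(N,o \right)} = -7 + \left(\left(- N N + \left(o N + N N\right) o\right) + o\right) = -7 - \left(N^{2} - o - \left(N o + N^{2}\right) o\right) = -7 - \left(N^{2} - o - \left(N^{2} + N o\right) o\right) = -7 - \left(N^{2} - o - o \left(N^{2} + N o\right)\right) = -7 + \left(o - N^{2} + o \left(N^{2} + N o\right)\right) = -7 + o - N^{2} + o \left(N^{2} + N o\right)$)
$- \frac{97547}{p{\left(100,239 \right)}} = - \frac{97547}{-7 + 239 - 100^{2} + 100 \cdot 239^{2} + 239 \cdot 100^{2}} = - \frac{97547}{-7 + 239 - 10000 + 100 \cdot 57121 + 239 \cdot 10000} = - \frac{97547}{-7 + 239 - 10000 + 5712100 + 2390000} = - \frac{97547}{8092332}$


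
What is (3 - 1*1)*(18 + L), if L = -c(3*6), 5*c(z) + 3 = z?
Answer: 30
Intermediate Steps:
c(z) = -3/5 + z/5
L = -3 (L = -(-3/5 + (3*6)/5) = -(-3/5 + (1/5)*18) = -(-3/5 + 18/5) = -1*3 = -3)
(3 - 1*1)*(18 + L) = (3 - 1*1)*(18 - 3) = (3 - 1)*15 = 2*15 = 30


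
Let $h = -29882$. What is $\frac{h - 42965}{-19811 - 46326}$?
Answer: $\frac{72847}{66137} \approx 1.1015$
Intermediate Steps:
$\frac{h - 42965}{-19811 - 46326} = \frac{-29882 - 42965}{-19811 - 46326} = - \frac{72847}{-66137} = \left(-72847\right) \left(- \frac{1}{66137}\right) = \frac{72847}{66137}$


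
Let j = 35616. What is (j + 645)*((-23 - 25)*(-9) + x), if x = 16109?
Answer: 599793201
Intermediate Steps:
(j + 645)*((-23 - 25)*(-9) + x) = (35616 + 645)*((-23 - 25)*(-9) + 16109) = 36261*(-48*(-9) + 16109) = 36261*(432 + 16109) = 36261*16541 = 599793201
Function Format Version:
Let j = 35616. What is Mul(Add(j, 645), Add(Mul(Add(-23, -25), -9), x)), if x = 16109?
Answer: 599793201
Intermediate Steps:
Mul(Add(j, 645), Add(Mul(Add(-23, -25), -9), x)) = Mul(Add(35616, 645), Add(Mul(Add(-23, -25), -9), 16109)) = Mul(36261, Add(Mul(-48, -9), 16109)) = Mul(36261, Add(432, 16109)) = Mul(36261, 16541) = 599793201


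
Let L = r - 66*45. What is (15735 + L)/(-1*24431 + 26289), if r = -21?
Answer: 6372/929 ≈ 6.8590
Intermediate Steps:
L = -2991 (L = -21 - 66*45 = -21 - 2970 = -2991)
(15735 + L)/(-1*24431 + 26289) = (15735 - 2991)/(-1*24431 + 26289) = 12744/(-24431 + 26289) = 12744/1858 = 12744*(1/1858) = 6372/929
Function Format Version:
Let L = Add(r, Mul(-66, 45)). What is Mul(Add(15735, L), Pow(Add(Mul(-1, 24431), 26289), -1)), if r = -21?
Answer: Rational(6372, 929) ≈ 6.8590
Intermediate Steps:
L = -2991 (L = Add(-21, Mul(-66, 45)) = Add(-21, -2970) = -2991)
Mul(Add(15735, L), Pow(Add(Mul(-1, 24431), 26289), -1)) = Mul(Add(15735, -2991), Pow(Add(Mul(-1, 24431), 26289), -1)) = Mul(12744, Pow(Add(-24431, 26289), -1)) = Mul(12744, Pow(1858, -1)) = Mul(12744, Rational(1, 1858)) = Rational(6372, 929)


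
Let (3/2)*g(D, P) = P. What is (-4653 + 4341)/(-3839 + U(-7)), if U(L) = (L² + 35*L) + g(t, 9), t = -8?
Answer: 104/1343 ≈ 0.077439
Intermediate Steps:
g(D, P) = 2*P/3
U(L) = 6 + L² + 35*L (U(L) = (L² + 35*L) + (⅔)*9 = (L² + 35*L) + 6 = 6 + L² + 35*L)
(-4653 + 4341)/(-3839 + U(-7)) = (-4653 + 4341)/(-3839 + (6 + (-7)² + 35*(-7))) = -312/(-3839 + (6 + 49 - 245)) = -312/(-3839 - 190) = -312/(-4029) = -312*(-1/4029) = 104/1343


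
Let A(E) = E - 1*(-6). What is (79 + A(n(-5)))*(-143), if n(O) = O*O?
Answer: -15730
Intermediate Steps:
n(O) = O²
A(E) = 6 + E (A(E) = E + 6 = 6 + E)
(79 + A(n(-5)))*(-143) = (79 + (6 + (-5)²))*(-143) = (79 + (6 + 25))*(-143) = (79 + 31)*(-143) = 110*(-143) = -15730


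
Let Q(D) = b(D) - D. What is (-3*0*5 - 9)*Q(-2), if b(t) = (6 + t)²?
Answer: -162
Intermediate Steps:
Q(D) = (6 + D)² - D
(-3*0*5 - 9)*Q(-2) = (-3*0*5 - 9)*((6 - 2)² - 1*(-2)) = (0*5 - 9)*(4² + 2) = (0 - 9)*(16 + 2) = -9*18 = -162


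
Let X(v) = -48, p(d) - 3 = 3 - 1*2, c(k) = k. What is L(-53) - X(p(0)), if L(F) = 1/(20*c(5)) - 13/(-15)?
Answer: 14663/300 ≈ 48.877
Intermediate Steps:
L(F) = 263/300 (L(F) = 1/(20*5) - 13/(-15) = (1/20)*(⅕) - 13*(-1/15) = 1/100 + 13/15 = 263/300)
p(d) = 4 (p(d) = 3 + (3 - 1*2) = 3 + (3 - 2) = 3 + 1 = 4)
L(-53) - X(p(0)) = 263/300 - 1*(-48) = 263/300 + 48 = 14663/300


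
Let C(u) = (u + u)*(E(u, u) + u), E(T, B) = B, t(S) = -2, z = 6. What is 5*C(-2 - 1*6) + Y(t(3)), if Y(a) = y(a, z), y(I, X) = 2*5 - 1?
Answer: 1289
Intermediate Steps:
y(I, X) = 9 (y(I, X) = 10 - 1 = 9)
Y(a) = 9
C(u) = 4*u**2 (C(u) = (u + u)*(u + u) = (2*u)*(2*u) = 4*u**2)
5*C(-2 - 1*6) + Y(t(3)) = 5*(4*(-2 - 1*6)**2) + 9 = 5*(4*(-2 - 6)**2) + 9 = 5*(4*(-8)**2) + 9 = 5*(4*64) + 9 = 5*256 + 9 = 1280 + 9 = 1289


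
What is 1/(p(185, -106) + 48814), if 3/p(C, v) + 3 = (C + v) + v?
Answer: 10/488139 ≈ 2.0486e-5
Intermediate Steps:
p(C, v) = 3/(-3 + C + 2*v) (p(C, v) = 3/(-3 + ((C + v) + v)) = 3/(-3 + (C + 2*v)) = 3/(-3 + C + 2*v))
1/(p(185, -106) + 48814) = 1/(3/(-3 + 185 + 2*(-106)) + 48814) = 1/(3/(-3 + 185 - 212) + 48814) = 1/(3/(-30) + 48814) = 1/(3*(-1/30) + 48814) = 1/(-1/10 + 48814) = 1/(488139/10) = 10/488139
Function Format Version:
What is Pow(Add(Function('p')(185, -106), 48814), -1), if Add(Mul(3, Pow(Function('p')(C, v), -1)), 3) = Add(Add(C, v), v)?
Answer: Rational(10, 488139) ≈ 2.0486e-5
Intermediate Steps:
Function('p')(C, v) = Mul(3, Pow(Add(-3, C, Mul(2, v)), -1)) (Function('p')(C, v) = Mul(3, Pow(Add(-3, Add(Add(C, v), v)), -1)) = Mul(3, Pow(Add(-3, Add(C, Mul(2, v))), -1)) = Mul(3, Pow(Add(-3, C, Mul(2, v)), -1)))
Pow(Add(Function('p')(185, -106), 48814), -1) = Pow(Add(Mul(3, Pow(Add(-3, 185, Mul(2, -106)), -1)), 48814), -1) = Pow(Add(Mul(3, Pow(Add(-3, 185, -212), -1)), 48814), -1) = Pow(Add(Mul(3, Pow(-30, -1)), 48814), -1) = Pow(Add(Mul(3, Rational(-1, 30)), 48814), -1) = Pow(Add(Rational(-1, 10), 48814), -1) = Pow(Rational(488139, 10), -1) = Rational(10, 488139)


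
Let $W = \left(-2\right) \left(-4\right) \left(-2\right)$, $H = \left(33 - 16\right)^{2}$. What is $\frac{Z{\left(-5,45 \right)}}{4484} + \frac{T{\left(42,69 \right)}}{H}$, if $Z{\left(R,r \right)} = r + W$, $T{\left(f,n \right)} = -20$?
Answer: $- \frac{81299}{1295876} \approx -0.062737$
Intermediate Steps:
$H = 289$ ($H = 17^{2} = 289$)
$W = -16$ ($W = 8 \left(-2\right) = -16$)
$Z{\left(R,r \right)} = -16 + r$ ($Z{\left(R,r \right)} = r - 16 = -16 + r$)
$\frac{Z{\left(-5,45 \right)}}{4484} + \frac{T{\left(42,69 \right)}}{H} = \frac{-16 + 45}{4484} - \frac{20}{289} = 29 \cdot \frac{1}{4484} - \frac{20}{289} = \frac{29}{4484} - \frac{20}{289} = - \frac{81299}{1295876}$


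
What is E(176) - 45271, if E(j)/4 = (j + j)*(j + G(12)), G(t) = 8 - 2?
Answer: 210985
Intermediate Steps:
G(t) = 6
E(j) = 8*j*(6 + j) (E(j) = 4*((j + j)*(j + 6)) = 4*((2*j)*(6 + j)) = 4*(2*j*(6 + j)) = 8*j*(6 + j))
E(176) - 45271 = 8*176*(6 + 176) - 45271 = 8*176*182 - 45271 = 256256 - 45271 = 210985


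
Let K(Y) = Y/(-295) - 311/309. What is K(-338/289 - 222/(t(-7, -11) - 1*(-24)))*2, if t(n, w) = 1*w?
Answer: -647006794/342469335 ≈ -1.8892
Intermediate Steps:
t(n, w) = w
K(Y) = -311/309 - Y/295 (K(Y) = Y*(-1/295) - 311*1/309 = -Y/295 - 311/309 = -311/309 - Y/295)
K(-338/289 - 222/(t(-7, -11) - 1*(-24)))*2 = (-311/309 - (-338/289 - 222/(-11 - 1*(-24)))/295)*2 = (-311/309 - (-338*1/289 - 222/(-11 + 24))/295)*2 = (-311/309 - (-338/289 - 222/13)/295)*2 = (-311/309 - 1/295*(-68552/3757))*2 = (-311/309 + 68552/1108315)*2 = -323503397/342469335*2 = -647006794/342469335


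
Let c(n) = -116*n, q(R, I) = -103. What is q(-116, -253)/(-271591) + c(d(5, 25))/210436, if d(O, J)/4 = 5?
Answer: -152104053/14288130919 ≈ -0.010645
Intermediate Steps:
d(O, J) = 20 (d(O, J) = 4*5 = 20)
q(-116, -253)/(-271591) + c(d(5, 25))/210436 = -103/(-271591) - 116*20/210436 = -103*(-1/271591) - 2320*1/210436 = 103/271591 - 580/52609 = -152104053/14288130919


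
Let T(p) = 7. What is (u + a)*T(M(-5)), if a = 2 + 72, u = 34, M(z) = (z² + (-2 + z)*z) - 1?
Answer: 756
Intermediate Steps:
M(z) = -1 + z² + z*(-2 + z) (M(z) = (z² + z*(-2 + z)) - 1 = -1 + z² + z*(-2 + z))
a = 74
(u + a)*T(M(-5)) = (34 + 74)*7 = 108*7 = 756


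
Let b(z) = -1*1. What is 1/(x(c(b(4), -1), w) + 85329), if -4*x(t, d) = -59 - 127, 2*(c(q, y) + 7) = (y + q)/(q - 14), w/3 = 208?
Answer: 2/170751 ≈ 1.1713e-5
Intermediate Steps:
w = 624 (w = 3*208 = 624)
b(z) = -1
c(q, y) = -7 + (q + y)/(2*(-14 + q)) (c(q, y) = -7 + ((y + q)/(q - 14))/2 = -7 + ((q + y)/(-14 + q))/2 = -7 + (q + y)/(2*(-14 + q)))
x(t, d) = 93/2 (x(t, d) = -(-59 - 127)/4 = -¼*(-186) = 93/2)
1/(x(c(b(4), -1), w) + 85329) = 1/(93/2 + 85329) = 1/(170751/2) = 2/170751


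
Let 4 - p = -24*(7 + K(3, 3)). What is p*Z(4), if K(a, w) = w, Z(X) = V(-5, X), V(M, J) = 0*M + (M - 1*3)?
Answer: -1952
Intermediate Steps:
V(M, J) = -3 + M (V(M, J) = 0 + (M - 3) = 0 + (-3 + M) = -3 + M)
Z(X) = -8 (Z(X) = -3 - 5 = -8)
p = 244 (p = 4 - (-24)*(7 + 3) = 4 - (-24)*10 = 4 - 1*(-240) = 4 + 240 = 244)
p*Z(4) = 244*(-8) = -1952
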